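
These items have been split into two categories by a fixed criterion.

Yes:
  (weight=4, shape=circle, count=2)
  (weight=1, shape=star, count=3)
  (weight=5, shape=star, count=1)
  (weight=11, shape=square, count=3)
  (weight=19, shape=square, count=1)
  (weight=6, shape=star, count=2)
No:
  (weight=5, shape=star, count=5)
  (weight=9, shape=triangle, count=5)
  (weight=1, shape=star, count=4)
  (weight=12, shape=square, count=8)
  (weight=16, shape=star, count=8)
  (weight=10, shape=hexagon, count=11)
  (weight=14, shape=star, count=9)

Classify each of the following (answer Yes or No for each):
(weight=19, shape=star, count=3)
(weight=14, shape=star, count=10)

Yes, No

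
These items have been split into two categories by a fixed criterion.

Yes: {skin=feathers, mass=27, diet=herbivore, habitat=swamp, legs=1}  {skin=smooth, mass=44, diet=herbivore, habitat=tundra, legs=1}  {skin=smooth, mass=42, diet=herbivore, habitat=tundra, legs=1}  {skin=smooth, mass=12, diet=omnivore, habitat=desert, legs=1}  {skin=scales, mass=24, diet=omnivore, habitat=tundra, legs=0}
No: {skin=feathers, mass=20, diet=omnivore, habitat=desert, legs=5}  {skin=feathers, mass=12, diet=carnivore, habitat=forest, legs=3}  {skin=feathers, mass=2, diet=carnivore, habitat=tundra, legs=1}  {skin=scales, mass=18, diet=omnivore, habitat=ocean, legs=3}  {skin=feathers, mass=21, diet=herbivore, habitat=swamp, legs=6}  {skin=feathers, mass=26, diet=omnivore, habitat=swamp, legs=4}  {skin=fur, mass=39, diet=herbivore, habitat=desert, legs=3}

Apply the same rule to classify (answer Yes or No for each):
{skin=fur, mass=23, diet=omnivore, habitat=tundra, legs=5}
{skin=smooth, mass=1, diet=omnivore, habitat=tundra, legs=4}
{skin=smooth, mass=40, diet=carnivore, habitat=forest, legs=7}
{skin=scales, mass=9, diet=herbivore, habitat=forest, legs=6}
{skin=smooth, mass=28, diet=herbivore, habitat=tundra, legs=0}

The classifier is using: mass ≥ 12 AND legs ≤ 1.
{skin=fur, mass=23, diet=omnivore, habitat=tundra, legs=5}: mass = 23, legs = 5, fails the rule → No. {skin=smooth, mass=1, diet=omnivore, habitat=tundra, legs=4}: mass = 1, legs = 4, fails the rule → No. {skin=smooth, mass=40, diet=carnivore, habitat=forest, legs=7}: mass = 40, legs = 7, fails the rule → No. {skin=scales, mass=9, diet=herbivore, habitat=forest, legs=6}: mass = 9, legs = 6, fails the rule → No. {skin=smooth, mass=28, diet=herbivore, habitat=tundra, legs=0}: mass = 28, legs = 0, checks out → Yes.

No, No, No, No, Yes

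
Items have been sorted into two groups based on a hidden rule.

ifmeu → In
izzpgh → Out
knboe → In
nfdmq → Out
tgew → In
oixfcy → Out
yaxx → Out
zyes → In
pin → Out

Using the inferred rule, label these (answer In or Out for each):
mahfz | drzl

Out, Out

The simplest hypothesis consistent with all the labels is: contains 'e'.
mahfz → no 'e' → Out. drzl → no 'e' → Out.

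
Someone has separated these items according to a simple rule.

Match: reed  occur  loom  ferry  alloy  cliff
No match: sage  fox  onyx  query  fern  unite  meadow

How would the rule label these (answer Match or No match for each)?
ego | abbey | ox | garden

No match, Match, No match, No match

The pattern is that an item is 'Match' exactly when: has a double letter.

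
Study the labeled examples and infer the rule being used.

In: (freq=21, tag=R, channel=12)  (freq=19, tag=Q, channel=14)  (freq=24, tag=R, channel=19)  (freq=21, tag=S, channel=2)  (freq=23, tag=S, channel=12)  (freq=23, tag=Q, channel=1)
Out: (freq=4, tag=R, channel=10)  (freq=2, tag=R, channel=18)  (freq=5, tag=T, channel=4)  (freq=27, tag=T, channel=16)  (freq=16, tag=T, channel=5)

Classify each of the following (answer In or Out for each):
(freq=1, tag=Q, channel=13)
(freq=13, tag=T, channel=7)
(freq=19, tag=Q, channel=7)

One predicate separates the groups cleanly: freq ≥ 19 AND freq ≤ 24.
(freq=1, tag=Q, channel=13): Out (freq = 1). (freq=13, tag=T, channel=7): Out (freq = 13). (freq=19, tag=Q, channel=7): In (freq = 19).

Out, Out, In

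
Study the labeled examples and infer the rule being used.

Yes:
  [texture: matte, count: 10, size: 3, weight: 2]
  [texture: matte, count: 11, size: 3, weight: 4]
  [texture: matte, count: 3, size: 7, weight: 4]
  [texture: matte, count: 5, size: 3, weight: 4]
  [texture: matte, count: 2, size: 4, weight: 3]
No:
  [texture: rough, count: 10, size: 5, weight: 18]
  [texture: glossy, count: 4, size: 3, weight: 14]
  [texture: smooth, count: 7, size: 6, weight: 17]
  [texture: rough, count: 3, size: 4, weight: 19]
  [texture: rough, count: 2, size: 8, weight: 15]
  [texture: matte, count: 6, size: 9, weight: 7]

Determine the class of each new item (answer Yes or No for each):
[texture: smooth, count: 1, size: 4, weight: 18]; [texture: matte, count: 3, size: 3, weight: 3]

No, Yes

A rule that fits every label: weight ≤ 4 — true of each 'Yes' example, false of each 'No' one.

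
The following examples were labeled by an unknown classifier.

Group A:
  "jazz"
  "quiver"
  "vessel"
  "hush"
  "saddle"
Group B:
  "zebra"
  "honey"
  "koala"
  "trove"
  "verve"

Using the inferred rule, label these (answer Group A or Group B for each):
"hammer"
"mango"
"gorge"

Group A, Group B, Group B

Rule: even length. This holds for each 'Group A' example and fails for each 'Group B' one.
"hammer": Group A (length 6). "mango": Group B (length 5). "gorge": Group B (length 5).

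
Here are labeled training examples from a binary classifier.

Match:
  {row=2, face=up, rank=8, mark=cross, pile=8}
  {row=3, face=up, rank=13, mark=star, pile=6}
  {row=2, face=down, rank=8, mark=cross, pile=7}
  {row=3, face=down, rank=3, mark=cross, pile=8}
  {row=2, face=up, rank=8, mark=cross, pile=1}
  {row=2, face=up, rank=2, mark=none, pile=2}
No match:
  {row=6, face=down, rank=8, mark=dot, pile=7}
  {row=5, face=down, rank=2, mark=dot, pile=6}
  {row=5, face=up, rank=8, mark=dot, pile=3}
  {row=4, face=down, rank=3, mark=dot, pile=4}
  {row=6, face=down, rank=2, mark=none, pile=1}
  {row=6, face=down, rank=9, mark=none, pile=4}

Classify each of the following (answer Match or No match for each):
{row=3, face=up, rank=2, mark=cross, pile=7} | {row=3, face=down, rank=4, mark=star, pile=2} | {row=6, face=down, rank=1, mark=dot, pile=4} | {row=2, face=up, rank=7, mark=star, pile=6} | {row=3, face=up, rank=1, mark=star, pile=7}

Rule: row ≤ 3. This holds for each 'Match' example and fails for each 'No match' one.
{row=3, face=up, rank=2, mark=cross, pile=7}: Match (row = 3). {row=3, face=down, rank=4, mark=star, pile=2}: Match (row = 3). {row=6, face=down, rank=1, mark=dot, pile=4}: No match (row = 6). {row=2, face=up, rank=7, mark=star, pile=6}: Match (row = 2). {row=3, face=up, rank=1, mark=star, pile=7}: Match (row = 3).

Match, Match, No match, Match, Match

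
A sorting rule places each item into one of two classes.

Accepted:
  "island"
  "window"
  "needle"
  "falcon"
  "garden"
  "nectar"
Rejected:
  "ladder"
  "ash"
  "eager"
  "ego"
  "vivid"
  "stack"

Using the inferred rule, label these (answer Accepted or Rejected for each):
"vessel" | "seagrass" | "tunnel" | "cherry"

All 'Accepted' examples share one property — contains 'n' — and every 'Rejected' example lacks it.
"vessel": no 'n' — doesn't qualify, so Rejected. "seagrass": no 'n' — doesn't qualify, so Rejected. "tunnel": has 'n' — fits, so Accepted. "cherry": no 'n' — doesn't qualify, so Rejected.

Rejected, Rejected, Accepted, Rejected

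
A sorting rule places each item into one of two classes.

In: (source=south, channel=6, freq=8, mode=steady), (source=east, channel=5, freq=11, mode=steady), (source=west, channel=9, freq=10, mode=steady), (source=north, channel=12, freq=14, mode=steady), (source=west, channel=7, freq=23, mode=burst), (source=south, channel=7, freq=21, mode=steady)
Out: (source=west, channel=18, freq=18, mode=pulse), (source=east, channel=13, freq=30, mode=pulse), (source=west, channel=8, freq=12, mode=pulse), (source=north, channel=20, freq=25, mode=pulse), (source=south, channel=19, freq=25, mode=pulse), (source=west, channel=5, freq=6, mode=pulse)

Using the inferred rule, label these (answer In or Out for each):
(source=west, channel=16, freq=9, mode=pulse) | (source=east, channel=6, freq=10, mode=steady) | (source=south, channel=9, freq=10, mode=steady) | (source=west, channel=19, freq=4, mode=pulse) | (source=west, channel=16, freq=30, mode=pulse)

Out, In, In, Out, Out

The simplest hypothesis consistent with all the labels is: mode is not pulse.
(source=west, channel=16, freq=9, mode=pulse) → mode is pulse → Out.
(source=east, channel=6, freq=10, mode=steady) → mode is steady → In.
(source=south, channel=9, freq=10, mode=steady) → mode is steady → In.
(source=west, channel=19, freq=4, mode=pulse) → mode is pulse → Out.
(source=west, channel=16, freq=30, mode=pulse) → mode is pulse → Out.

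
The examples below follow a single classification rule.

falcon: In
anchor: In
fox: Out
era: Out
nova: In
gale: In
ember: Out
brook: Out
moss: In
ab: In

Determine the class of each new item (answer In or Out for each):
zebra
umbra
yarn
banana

All 'In' examples share one property — even length — and every 'Out' example lacks it.
zebra: length 5 — fails this test, so Out.
umbra: length 5 — fails this test, so Out.
yarn: length 4 — qualifies, so In.
banana: length 6 — qualifies, so In.

Out, Out, In, In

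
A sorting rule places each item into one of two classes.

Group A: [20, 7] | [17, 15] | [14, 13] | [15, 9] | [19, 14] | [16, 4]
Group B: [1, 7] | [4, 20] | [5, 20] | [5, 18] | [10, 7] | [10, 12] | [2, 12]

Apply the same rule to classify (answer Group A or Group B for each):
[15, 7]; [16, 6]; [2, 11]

A rule that fits every label: first ≥ 12 — true of each 'Group A' example, false of each 'Group B' one.
[15, 7] → first 15 → Group A.
[16, 6] → first 16 → Group A.
[2, 11] → first 2 → Group B.

Group A, Group A, Group B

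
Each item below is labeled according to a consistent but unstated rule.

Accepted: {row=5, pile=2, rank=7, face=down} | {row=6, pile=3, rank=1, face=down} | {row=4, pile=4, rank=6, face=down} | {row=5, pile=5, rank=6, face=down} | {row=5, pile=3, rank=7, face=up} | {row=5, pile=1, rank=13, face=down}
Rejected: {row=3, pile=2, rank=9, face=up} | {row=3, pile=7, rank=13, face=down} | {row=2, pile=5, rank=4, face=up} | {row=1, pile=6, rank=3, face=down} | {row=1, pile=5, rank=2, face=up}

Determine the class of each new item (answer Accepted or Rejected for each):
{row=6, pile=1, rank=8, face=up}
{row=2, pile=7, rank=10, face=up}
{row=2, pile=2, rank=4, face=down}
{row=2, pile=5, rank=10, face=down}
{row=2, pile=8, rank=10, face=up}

Accepted, Rejected, Rejected, Rejected, Rejected

The classifier is using: row ≥ 4.
Accepted: {row=6, pile=1, rank=8, face=up}, since row = 6. Rejected: {row=2, pile=7, rank=10, face=up}, since row = 2. Rejected: {row=2, pile=2, rank=4, face=down}, since row = 2. Rejected: {row=2, pile=5, rank=10, face=down}, since row = 2. Rejected: {row=2, pile=8, rank=10, face=up}, since row = 2.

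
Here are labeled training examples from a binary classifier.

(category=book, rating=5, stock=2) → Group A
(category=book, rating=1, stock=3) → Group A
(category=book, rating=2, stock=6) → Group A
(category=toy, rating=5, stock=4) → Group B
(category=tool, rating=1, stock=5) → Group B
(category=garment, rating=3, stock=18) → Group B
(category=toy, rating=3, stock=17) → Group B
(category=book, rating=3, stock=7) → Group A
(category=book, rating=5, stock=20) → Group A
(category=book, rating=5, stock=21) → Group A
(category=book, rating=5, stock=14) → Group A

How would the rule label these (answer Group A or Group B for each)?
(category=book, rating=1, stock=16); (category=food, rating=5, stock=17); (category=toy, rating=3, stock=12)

Group A, Group B, Group B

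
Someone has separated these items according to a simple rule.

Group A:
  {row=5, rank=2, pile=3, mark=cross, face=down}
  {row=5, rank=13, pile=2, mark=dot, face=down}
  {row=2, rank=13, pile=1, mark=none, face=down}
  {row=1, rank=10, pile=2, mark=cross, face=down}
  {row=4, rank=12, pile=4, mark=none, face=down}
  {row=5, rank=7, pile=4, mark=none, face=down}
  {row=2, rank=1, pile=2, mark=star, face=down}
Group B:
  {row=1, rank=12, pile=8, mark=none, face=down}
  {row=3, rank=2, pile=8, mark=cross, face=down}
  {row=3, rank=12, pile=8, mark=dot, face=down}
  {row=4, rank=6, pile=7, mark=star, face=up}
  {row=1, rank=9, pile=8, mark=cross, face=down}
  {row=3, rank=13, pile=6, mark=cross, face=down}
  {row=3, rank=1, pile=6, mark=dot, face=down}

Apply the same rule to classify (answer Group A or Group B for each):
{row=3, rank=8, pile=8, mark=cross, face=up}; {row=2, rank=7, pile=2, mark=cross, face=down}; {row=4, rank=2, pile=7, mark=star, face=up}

One predicate separates the groups cleanly: pile ≤ 4.

Group B, Group A, Group B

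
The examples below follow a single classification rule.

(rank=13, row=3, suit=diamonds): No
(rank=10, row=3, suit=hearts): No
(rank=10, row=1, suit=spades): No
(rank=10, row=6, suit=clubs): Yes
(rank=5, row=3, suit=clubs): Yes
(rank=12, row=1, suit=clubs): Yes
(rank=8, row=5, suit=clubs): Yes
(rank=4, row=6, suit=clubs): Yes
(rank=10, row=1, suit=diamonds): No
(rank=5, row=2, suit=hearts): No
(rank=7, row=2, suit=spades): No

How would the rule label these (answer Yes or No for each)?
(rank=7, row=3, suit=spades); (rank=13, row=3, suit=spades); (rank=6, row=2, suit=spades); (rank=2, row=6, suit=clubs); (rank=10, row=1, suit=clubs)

The rule appears to be: suit is clubs.
(rank=7, row=3, suit=spades): suit is spades, does not fit → No.
(rank=13, row=3, suit=spades): suit is spades, does not fit → No.
(rank=6, row=2, suit=spades): suit is spades, does not fit → No.
(rank=2, row=6, suit=clubs): suit is clubs, fits → Yes.
(rank=10, row=1, suit=clubs): suit is clubs, fits → Yes.

No, No, No, Yes, Yes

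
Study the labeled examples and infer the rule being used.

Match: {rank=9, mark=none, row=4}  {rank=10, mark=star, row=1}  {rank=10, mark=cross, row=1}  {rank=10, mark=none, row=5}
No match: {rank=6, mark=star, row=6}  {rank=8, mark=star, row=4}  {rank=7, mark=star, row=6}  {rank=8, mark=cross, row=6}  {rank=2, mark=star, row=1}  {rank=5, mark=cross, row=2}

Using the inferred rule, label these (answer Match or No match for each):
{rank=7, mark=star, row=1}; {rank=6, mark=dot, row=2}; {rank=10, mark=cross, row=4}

No match, No match, Match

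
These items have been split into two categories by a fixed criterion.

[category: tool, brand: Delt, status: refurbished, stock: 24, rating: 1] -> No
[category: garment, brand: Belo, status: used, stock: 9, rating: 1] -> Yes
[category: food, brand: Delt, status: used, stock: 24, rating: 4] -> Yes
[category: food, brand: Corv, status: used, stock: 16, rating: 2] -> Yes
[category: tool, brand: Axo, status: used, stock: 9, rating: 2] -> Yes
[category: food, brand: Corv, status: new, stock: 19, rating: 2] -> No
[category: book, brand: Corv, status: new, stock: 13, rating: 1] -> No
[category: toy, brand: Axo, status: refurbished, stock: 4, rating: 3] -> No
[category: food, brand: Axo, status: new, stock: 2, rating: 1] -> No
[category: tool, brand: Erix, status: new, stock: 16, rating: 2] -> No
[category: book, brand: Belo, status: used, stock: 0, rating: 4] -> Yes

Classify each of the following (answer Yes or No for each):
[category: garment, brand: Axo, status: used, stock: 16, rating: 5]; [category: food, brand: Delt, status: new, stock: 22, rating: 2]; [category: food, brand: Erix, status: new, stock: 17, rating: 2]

Checking candidate rules against both groups, what survives is: status is used.
[category: garment, brand: Axo, status: used, stock: 16, rating: 5]: status is used — fits, so Yes.
[category: food, brand: Delt, status: new, stock: 22, rating: 2]: status is new — does not pass, so No.
[category: food, brand: Erix, status: new, stock: 17, rating: 2]: status is new — does not pass, so No.

Yes, No, No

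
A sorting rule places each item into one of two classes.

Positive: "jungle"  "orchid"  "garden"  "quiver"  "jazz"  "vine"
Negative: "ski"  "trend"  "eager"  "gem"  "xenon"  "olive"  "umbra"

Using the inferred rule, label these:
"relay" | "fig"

Negative, Negative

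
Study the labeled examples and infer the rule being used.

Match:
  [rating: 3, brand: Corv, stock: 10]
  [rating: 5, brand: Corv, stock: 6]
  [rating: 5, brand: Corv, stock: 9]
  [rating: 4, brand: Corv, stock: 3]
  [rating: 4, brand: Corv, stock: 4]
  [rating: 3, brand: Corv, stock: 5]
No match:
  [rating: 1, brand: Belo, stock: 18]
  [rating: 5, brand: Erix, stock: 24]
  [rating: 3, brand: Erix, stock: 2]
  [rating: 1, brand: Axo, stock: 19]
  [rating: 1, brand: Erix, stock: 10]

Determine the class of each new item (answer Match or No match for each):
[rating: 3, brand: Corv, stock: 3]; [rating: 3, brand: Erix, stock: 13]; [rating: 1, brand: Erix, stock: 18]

Match, No match, No match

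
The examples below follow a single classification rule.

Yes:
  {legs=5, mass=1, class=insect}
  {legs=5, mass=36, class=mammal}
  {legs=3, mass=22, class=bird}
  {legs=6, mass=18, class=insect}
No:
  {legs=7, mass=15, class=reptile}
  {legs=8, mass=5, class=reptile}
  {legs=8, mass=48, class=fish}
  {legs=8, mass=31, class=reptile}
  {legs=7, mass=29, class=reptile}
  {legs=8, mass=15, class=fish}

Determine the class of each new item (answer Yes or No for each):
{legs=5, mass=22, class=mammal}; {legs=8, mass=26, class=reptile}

Yes, No

The rule appears to be: legs ≤ 6.
{legs=5, mass=22, class=mammal}: Yes (legs = 5).
{legs=8, mass=26, class=reptile}: No (legs = 8).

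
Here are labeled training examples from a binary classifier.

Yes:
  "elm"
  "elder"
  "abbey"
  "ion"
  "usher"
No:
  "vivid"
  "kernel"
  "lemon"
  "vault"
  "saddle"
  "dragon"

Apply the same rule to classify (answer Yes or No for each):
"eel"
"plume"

Yes, No

The distinguishing property — starts with a vowel — holds for all the 'Yes' cases and none of the 'No' cases.
Yes: "eel", since starts with 'e'.
No: "plume", since starts with 'p'.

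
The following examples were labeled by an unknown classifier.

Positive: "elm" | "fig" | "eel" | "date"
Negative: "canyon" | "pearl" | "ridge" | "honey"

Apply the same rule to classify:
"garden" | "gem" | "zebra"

A rule that fits every label: length ≤ 4 — true of each 'Positive' example, false of each 'Negative' one.
"garden" — length 6, hence Negative. "gem" — length 3, hence Positive. "zebra" — length 5, hence Negative.

Negative, Positive, Negative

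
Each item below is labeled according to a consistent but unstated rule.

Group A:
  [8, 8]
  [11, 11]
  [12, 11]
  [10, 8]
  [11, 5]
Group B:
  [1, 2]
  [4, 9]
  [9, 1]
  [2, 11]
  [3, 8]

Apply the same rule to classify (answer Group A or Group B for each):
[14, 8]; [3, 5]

The common property of the 'Group A' items is: sum ≥ 16. No 'Group B' item has it.
[14, 8]: 14+8 = 22 — passes, so Group A. [3, 5]: 3+5 = 8 — does not satisfy this, so Group B.

Group A, Group B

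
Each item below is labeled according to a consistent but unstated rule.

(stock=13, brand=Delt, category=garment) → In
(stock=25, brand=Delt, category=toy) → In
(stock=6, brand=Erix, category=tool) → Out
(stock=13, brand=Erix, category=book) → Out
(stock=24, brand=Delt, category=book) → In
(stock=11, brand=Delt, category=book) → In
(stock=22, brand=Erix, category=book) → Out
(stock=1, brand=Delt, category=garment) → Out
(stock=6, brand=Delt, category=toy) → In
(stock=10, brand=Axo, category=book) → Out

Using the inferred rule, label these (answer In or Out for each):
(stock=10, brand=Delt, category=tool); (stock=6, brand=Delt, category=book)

A rule that fits every label: brand is Delt AND stock ≥ 6 — true of each 'In' example, false of each 'Out' one.
(stock=10, brand=Delt, category=tool): In (brand is Delt, stock = 10). (stock=6, brand=Delt, category=book): In (brand is Delt, stock = 6).

In, In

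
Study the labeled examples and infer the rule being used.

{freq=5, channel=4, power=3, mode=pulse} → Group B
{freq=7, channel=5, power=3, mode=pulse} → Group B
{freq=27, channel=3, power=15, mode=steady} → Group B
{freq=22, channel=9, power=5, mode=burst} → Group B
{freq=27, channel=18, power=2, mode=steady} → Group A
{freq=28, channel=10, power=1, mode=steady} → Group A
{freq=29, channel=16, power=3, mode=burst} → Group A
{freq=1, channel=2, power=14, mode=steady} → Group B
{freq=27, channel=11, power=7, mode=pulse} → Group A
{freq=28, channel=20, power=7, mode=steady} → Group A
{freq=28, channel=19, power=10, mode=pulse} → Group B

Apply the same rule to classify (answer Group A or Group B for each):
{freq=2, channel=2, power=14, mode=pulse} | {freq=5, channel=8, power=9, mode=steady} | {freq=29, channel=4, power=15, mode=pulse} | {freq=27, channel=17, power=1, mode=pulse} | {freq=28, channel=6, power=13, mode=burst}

Group B, Group B, Group B, Group A, Group B

The distinguishing property — freq ≥ 27 AND power ≤ 7 — holds for all the 'Group A' cases and none of the 'Group B' cases.
{freq=2, channel=2, power=14, mode=pulse} → freq = 2, power = 14 → Group B.
{freq=5, channel=8, power=9, mode=steady} → freq = 5, power = 9 → Group B.
{freq=29, channel=4, power=15, mode=pulse} → freq = 29, power = 15 → Group B.
{freq=27, channel=17, power=1, mode=pulse} → freq = 27, power = 1 → Group A.
{freq=28, channel=6, power=13, mode=burst} → freq = 28, power = 13 → Group B.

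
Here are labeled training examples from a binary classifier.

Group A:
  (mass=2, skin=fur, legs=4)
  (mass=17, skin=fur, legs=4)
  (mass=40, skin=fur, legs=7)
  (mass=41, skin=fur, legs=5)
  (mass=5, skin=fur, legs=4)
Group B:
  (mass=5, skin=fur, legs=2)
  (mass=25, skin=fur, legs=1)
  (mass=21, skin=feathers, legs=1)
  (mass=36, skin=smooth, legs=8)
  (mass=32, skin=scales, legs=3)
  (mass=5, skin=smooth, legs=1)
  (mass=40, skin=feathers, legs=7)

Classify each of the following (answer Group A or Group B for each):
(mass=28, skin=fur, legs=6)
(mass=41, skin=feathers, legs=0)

Rule: skin is fur AND legs ≥ 3. This holds for each 'Group A' example and fails for each 'Group B' one.
(mass=28, skin=fur, legs=6): skin is fur, legs = 6 — meets the rule, so Group A. (mass=41, skin=feathers, legs=0): skin is feathers, legs = 0 — does not pass, so Group B.

Group A, Group B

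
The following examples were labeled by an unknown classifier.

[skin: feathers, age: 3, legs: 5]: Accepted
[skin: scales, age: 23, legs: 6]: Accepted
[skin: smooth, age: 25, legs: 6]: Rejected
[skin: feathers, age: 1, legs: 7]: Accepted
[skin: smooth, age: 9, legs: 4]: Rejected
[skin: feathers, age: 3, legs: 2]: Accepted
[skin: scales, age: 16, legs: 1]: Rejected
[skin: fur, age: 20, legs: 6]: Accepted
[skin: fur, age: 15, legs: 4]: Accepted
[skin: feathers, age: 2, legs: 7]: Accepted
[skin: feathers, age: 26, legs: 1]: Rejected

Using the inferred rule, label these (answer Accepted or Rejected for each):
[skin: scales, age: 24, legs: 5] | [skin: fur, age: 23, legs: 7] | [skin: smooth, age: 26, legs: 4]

The distinguishing property — skin is not smooth AND legs ≥ 2 — holds for all the 'Accepted' cases and none of the 'Rejected' cases.
[skin: scales, age: 24, legs: 5] — skin is scales, legs = 5, hence Accepted. [skin: fur, age: 23, legs: 7] — skin is fur, legs = 7, hence Accepted. [skin: smooth, age: 26, legs: 4] — skin is smooth, legs = 4, hence Rejected.

Accepted, Accepted, Rejected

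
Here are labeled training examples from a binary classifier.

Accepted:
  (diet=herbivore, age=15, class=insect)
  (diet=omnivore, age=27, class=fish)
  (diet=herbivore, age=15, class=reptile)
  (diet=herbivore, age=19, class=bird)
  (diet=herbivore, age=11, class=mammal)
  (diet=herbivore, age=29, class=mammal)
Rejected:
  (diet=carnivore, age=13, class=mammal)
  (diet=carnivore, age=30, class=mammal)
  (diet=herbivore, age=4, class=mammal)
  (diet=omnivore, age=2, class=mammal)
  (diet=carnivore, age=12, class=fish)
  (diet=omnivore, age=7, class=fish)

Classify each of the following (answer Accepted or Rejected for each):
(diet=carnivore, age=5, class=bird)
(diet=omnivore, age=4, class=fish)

'Accepted' ⟺ diet is not carnivore AND age ≥ 11.
(diet=carnivore, age=5, class=bird) → diet is carnivore, age = 5 → Rejected.
(diet=omnivore, age=4, class=fish) → diet is omnivore, age = 4 → Rejected.

Rejected, Rejected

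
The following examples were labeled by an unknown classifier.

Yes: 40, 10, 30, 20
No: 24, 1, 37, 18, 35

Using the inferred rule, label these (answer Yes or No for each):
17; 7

No, No

The rule appears to be: multiple of 10.
17: 17 = 10·1 + 7, doesn't qualify → No.
7: 7 = 10·0 + 7, doesn't qualify → No.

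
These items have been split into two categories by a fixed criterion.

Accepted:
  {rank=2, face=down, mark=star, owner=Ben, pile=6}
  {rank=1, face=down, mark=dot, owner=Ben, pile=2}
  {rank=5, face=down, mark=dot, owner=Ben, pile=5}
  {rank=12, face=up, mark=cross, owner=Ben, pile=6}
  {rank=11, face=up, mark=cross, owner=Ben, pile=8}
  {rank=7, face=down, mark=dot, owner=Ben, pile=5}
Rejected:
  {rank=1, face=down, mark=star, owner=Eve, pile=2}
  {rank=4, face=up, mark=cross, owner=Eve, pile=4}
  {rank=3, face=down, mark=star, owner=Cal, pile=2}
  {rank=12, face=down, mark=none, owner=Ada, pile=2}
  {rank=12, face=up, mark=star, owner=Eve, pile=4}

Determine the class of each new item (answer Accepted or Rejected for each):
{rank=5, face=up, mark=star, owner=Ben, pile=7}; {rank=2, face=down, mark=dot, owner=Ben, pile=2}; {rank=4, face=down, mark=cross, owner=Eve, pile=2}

Every 'Accepted' example satisfies: owner is Ben. None of the 'Rejected' examples do.
{rank=5, face=up, mark=star, owner=Ben, pile=7}: owner is Ben — fits, so Accepted. {rank=2, face=down, mark=dot, owner=Ben, pile=2}: owner is Ben — fits, so Accepted. {rank=4, face=down, mark=cross, owner=Eve, pile=2}: owner is Eve — fails the rule, so Rejected.

Accepted, Accepted, Rejected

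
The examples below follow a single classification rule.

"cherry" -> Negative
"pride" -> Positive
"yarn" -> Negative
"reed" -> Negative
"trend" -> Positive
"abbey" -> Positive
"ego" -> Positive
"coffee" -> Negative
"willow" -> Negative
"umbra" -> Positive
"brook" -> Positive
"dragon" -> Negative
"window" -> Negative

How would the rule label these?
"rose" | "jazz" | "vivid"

All 'Positive' examples share one property — odd length — and every 'Negative' example lacks it.

Negative, Negative, Positive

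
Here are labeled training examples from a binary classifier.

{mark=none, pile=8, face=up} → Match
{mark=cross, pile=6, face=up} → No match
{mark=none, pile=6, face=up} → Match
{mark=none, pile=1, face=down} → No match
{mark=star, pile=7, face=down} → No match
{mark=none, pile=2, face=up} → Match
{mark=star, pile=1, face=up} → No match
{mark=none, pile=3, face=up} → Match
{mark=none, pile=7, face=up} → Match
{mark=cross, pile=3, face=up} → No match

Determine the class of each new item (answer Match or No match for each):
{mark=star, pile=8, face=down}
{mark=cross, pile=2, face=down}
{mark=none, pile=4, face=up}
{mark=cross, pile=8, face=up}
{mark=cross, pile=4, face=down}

No match, No match, Match, No match, No match

Every 'Match' example satisfies: face is up AND mark is none. None of the 'No match' examples do.
No match: {mark=star, pile=8, face=down}, since face is down, mark is star. No match: {mark=cross, pile=2, face=down}, since face is down, mark is cross. Match: {mark=none, pile=4, face=up}, since face is up, mark is none. No match: {mark=cross, pile=8, face=up}, since face is up, mark is cross. No match: {mark=cross, pile=4, face=down}, since face is down, mark is cross.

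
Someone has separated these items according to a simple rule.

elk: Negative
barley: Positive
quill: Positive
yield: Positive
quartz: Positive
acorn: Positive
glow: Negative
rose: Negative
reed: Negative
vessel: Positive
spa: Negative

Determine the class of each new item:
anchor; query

Positive, Positive

The common property of the 'Positive' items is: length ≥ 5. No 'Negative' item has it.
anchor → length 6 → Positive.
query → length 5 → Positive.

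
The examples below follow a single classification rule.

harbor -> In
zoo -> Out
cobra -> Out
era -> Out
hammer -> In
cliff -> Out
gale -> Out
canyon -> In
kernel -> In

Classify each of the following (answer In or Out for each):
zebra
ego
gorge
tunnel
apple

The rule appears to be: length 6.
zebra — length 5, hence Out.
ego — length 3, hence Out.
gorge — length 5, hence Out.
tunnel — length 6, hence In.
apple — length 5, hence Out.

Out, Out, Out, In, Out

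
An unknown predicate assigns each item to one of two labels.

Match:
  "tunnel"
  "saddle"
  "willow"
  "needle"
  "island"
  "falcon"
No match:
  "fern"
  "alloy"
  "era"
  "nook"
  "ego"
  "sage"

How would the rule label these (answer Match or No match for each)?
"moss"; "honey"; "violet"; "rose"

No match, No match, Match, No match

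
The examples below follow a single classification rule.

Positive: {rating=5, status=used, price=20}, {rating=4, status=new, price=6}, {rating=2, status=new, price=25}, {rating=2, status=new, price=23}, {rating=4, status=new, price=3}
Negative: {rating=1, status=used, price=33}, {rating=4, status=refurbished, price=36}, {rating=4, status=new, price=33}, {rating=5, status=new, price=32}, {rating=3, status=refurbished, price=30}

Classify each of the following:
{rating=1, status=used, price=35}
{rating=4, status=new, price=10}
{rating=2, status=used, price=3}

Negative, Positive, Positive

Rule: price ≤ 25. This holds for each 'Positive' example and fails for each 'Negative' one.
{rating=1, status=used, price=35}: price = 35, doesn't match → Negative. {rating=4, status=new, price=10}: price = 10, satisfies this → Positive. {rating=2, status=used, price=3}: price = 3, satisfies this → Positive.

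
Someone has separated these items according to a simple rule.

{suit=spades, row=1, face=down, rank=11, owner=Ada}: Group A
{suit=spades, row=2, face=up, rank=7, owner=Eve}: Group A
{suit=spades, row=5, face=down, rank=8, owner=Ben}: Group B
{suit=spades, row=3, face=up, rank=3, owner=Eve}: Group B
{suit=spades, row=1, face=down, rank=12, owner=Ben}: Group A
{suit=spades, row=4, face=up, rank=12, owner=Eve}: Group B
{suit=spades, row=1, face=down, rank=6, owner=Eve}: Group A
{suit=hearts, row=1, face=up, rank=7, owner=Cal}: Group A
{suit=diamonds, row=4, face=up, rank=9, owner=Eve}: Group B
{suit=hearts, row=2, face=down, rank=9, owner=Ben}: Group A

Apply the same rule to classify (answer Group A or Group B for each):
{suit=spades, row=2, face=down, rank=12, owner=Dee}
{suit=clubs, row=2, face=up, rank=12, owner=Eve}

Group A, Group A

One predicate separates the groups cleanly: row ≤ 2.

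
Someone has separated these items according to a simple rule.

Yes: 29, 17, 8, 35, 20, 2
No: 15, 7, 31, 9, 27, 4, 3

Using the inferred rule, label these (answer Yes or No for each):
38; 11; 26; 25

Yes, Yes, Yes, No

Checking candidate rules against both groups, what survives is: ≡ 2 (mod 3).
38 → 38 mod 3 = 2 → Yes. 11 → 11 mod 3 = 2 → Yes. 26 → 26 mod 3 = 2 → Yes. 25 → 25 mod 3 = 1 → No.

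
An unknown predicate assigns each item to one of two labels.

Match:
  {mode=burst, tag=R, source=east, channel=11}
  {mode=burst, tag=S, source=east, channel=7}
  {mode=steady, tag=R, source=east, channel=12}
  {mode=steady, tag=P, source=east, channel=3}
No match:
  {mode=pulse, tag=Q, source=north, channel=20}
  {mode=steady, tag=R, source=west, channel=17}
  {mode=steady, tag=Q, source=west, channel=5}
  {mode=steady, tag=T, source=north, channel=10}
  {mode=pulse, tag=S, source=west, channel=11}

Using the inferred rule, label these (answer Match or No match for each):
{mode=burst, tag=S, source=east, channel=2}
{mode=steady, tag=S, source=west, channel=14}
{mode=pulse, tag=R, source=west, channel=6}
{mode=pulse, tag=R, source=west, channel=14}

Match, No match, No match, No match

One predicate separates the groups cleanly: source is east.
{mode=burst, tag=S, source=east, channel=2} → source is east → Match.
{mode=steady, tag=S, source=west, channel=14} → source is west → No match.
{mode=pulse, tag=R, source=west, channel=6} → source is west → No match.
{mode=pulse, tag=R, source=west, channel=14} → source is west → No match.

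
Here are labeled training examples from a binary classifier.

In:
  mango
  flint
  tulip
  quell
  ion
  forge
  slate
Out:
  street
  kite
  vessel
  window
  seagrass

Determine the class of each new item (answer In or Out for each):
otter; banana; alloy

A rule that fits every label: odd length — true of each 'In' example, false of each 'Out' one.
otter: length 5 — matches, so In. banana: length 6 — doesn't qualify, so Out. alloy: length 5 — matches, so In.

In, Out, In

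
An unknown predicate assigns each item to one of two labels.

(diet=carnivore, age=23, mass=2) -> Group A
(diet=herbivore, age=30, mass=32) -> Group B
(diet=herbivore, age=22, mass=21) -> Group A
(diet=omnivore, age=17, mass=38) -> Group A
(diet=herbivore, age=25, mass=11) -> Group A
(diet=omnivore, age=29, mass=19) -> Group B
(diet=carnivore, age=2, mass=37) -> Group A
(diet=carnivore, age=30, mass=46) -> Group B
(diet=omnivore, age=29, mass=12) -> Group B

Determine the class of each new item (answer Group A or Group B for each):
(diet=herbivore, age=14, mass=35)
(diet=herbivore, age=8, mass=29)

Group A, Group A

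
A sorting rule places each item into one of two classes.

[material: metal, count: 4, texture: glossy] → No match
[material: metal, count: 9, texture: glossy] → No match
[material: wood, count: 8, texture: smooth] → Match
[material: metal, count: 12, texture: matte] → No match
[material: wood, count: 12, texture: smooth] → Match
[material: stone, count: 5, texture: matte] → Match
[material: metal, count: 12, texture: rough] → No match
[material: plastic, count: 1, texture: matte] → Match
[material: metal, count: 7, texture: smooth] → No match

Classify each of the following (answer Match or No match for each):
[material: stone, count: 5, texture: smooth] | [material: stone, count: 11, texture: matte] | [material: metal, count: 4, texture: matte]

Every 'Match' example satisfies: material is not metal. None of the 'No match' examples do.
[material: stone, count: 5, texture: smooth]: material is stone, matches → Match.
[material: stone, count: 11, texture: matte]: material is stone, matches → Match.
[material: metal, count: 4, texture: matte]: material is metal, lacks this property → No match.

Match, Match, No match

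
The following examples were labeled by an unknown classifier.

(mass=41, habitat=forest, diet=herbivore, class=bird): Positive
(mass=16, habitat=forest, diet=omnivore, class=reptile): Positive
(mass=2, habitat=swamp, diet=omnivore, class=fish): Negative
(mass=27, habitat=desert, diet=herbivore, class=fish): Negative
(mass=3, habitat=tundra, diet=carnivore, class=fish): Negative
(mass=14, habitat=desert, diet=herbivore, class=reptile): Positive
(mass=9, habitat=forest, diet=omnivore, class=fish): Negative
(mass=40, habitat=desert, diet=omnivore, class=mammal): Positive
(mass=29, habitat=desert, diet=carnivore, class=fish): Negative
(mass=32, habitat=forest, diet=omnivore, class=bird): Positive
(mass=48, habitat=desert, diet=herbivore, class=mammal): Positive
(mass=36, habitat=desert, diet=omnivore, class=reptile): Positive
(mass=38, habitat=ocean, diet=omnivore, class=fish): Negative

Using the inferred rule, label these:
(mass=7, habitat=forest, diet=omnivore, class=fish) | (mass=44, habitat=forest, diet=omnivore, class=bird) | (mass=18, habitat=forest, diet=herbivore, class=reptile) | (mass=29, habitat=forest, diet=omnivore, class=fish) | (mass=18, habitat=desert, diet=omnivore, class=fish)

Negative, Positive, Positive, Negative, Negative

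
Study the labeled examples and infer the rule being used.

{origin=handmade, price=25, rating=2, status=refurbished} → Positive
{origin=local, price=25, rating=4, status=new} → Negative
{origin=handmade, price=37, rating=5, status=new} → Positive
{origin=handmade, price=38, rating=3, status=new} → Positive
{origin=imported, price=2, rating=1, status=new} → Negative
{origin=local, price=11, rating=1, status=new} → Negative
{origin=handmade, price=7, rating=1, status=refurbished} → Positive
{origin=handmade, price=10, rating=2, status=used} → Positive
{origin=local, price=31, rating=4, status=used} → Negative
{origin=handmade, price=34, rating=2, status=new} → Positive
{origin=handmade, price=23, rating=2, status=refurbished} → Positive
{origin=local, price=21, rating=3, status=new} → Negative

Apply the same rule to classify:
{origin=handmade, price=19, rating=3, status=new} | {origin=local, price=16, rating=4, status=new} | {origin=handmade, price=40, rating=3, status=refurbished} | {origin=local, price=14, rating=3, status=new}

The pattern is that an item is 'Positive' exactly when: origin is handmade.
Positive: {origin=handmade, price=19, rating=3, status=new}, since origin is handmade. Negative: {origin=local, price=16, rating=4, status=new}, since origin is local. Positive: {origin=handmade, price=40, rating=3, status=refurbished}, since origin is handmade. Negative: {origin=local, price=14, rating=3, status=new}, since origin is local.

Positive, Negative, Positive, Negative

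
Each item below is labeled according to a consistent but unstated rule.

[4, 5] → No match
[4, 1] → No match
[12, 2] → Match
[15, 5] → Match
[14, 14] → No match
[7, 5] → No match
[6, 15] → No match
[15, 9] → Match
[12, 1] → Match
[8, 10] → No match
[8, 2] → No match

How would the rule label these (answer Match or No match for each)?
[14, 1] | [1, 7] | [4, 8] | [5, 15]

Match, No match, No match, No match

A rule that fits every label: first > second AND sum ≥ 13 — true of each 'Match' example, false of each 'No match' one.
[14, 1] — 14 > 1, 14+1 = 15, hence Match. [1, 7] — 1 < 7, 1+7 = 8, hence No match. [4, 8] — 4 < 8, 4+8 = 12, hence No match. [5, 15] — 5 < 15, 5+15 = 20, hence No match.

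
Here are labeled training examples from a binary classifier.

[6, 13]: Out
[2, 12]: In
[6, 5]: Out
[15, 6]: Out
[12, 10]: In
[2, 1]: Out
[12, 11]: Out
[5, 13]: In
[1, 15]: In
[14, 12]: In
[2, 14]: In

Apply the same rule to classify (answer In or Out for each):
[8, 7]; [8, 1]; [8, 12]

The common property of the 'In' items is: sum is even. No 'Out' item has it.
[8, 7] → 8+7 = 15 → Out. [8, 1] → 8+1 = 9 → Out. [8, 12] → 8+12 = 20 → In.

Out, Out, In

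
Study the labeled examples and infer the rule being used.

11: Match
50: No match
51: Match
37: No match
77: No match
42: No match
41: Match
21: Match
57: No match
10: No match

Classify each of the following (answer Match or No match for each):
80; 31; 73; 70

No match, Match, No match, No match

One predicate separates the groups cleanly: ends in digit 1.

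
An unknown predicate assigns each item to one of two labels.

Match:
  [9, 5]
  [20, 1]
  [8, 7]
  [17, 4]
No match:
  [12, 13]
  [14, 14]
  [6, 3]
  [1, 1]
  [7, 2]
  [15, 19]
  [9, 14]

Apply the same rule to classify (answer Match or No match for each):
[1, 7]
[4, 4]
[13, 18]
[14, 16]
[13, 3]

No match, No match, No match, No match, Match

All 'Match' examples share one property — first > second AND sum ≥ 14 — and every 'No match' example lacks it.
[1, 7]: No match (1 < 7, 1+7 = 8). [4, 4]: No match (4 = 4, 4+4 = 8). [13, 18]: No match (13 < 18, 13+18 = 31). [14, 16]: No match (14 < 16, 14+16 = 30). [13, 3]: Match (13 > 3, 13+3 = 16).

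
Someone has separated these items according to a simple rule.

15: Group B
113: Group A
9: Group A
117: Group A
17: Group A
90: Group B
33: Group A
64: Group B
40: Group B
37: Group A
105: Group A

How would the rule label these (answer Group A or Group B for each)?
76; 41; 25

Group B, Group A, Group A

Every 'Group A' example satisfies: ≡ 1 (mod 4). None of the 'Group B' examples do.
76 → 76 mod 4 = 0 → Group B.
41 → 41 mod 4 = 1 → Group A.
25 → 25 mod 4 = 1 → Group A.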